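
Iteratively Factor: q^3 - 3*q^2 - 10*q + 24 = (q - 2)*(q^2 - q - 12) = (q - 4)*(q - 2)*(q + 3)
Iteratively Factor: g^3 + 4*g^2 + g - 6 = (g + 3)*(g^2 + g - 2) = (g + 2)*(g + 3)*(g - 1)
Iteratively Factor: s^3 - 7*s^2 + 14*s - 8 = (s - 1)*(s^2 - 6*s + 8) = (s - 2)*(s - 1)*(s - 4)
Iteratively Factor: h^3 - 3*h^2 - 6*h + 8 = (h + 2)*(h^2 - 5*h + 4) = (h - 4)*(h + 2)*(h - 1)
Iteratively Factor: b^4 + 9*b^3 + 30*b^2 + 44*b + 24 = (b + 3)*(b^3 + 6*b^2 + 12*b + 8) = (b + 2)*(b + 3)*(b^2 + 4*b + 4) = (b + 2)^2*(b + 3)*(b + 2)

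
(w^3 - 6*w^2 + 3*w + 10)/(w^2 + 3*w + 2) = (w^2 - 7*w + 10)/(w + 2)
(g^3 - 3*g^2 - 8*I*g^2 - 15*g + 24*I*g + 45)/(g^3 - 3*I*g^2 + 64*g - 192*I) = (g^2 - g*(3 + 5*I) + 15*I)/(g^2 + 64)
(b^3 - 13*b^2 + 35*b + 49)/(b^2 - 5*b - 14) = (b^2 - 6*b - 7)/(b + 2)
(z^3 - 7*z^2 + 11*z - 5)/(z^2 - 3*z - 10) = (z^2 - 2*z + 1)/(z + 2)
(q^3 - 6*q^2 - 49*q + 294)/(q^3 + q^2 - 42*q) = (q - 7)/q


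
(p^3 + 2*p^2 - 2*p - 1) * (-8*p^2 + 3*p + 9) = -8*p^5 - 13*p^4 + 31*p^3 + 20*p^2 - 21*p - 9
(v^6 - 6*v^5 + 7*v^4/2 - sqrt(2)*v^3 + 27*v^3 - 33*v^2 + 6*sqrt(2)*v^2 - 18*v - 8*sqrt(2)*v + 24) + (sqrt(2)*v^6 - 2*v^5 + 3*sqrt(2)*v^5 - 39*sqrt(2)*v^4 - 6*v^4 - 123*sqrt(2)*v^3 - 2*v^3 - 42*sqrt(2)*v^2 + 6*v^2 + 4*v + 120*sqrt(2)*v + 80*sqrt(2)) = v^6 + sqrt(2)*v^6 - 8*v^5 + 3*sqrt(2)*v^5 - 39*sqrt(2)*v^4 - 5*v^4/2 - 124*sqrt(2)*v^3 + 25*v^3 - 36*sqrt(2)*v^2 - 27*v^2 - 14*v + 112*sqrt(2)*v + 24 + 80*sqrt(2)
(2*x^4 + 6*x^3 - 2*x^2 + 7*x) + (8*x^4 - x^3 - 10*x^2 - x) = 10*x^4 + 5*x^3 - 12*x^2 + 6*x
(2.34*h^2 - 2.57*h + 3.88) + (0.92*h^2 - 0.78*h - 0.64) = 3.26*h^2 - 3.35*h + 3.24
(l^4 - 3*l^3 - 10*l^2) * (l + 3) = l^5 - 19*l^3 - 30*l^2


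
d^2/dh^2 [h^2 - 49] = 2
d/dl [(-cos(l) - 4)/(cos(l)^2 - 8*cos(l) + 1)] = (sin(l)^2 - 8*cos(l) + 32)*sin(l)/(cos(l)^2 - 8*cos(l) + 1)^2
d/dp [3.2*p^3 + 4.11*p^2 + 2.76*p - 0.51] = 9.6*p^2 + 8.22*p + 2.76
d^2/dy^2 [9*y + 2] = 0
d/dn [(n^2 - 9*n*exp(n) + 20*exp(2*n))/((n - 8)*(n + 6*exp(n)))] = ((n - 8)*(n + 6*exp(n))*(-9*n*exp(n) + 2*n + 40*exp(2*n) - 9*exp(n)) - (n - 8)*(6*exp(n) + 1)*(n^2 - 9*n*exp(n) + 20*exp(2*n)) + (n + 6*exp(n))*(-n^2 + 9*n*exp(n) - 20*exp(2*n)))/((n - 8)^2*(n + 6*exp(n))^2)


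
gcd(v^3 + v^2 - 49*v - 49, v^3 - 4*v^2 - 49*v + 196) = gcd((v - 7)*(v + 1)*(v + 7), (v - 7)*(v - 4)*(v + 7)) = v^2 - 49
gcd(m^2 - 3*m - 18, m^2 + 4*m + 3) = m + 3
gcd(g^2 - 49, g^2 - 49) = g^2 - 49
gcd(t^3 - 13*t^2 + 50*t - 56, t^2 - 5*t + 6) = t - 2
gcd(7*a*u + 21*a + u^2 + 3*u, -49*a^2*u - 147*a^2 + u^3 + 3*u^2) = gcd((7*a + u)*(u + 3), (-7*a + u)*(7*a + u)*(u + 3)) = 7*a*u + 21*a + u^2 + 3*u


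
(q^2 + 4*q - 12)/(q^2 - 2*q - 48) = (q - 2)/(q - 8)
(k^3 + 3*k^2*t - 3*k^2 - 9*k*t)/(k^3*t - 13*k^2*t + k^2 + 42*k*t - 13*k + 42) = k*(k^2 + 3*k*t - 3*k - 9*t)/(k^3*t - 13*k^2*t + k^2 + 42*k*t - 13*k + 42)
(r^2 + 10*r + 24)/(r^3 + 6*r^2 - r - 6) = (r + 4)/(r^2 - 1)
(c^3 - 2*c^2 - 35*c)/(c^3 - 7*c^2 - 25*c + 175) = c/(c - 5)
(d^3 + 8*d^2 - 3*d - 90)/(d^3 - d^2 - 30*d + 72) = (d + 5)/(d - 4)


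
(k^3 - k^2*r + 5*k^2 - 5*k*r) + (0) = k^3 - k^2*r + 5*k^2 - 5*k*r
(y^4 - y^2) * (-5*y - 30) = -5*y^5 - 30*y^4 + 5*y^3 + 30*y^2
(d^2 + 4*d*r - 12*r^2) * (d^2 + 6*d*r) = d^4 + 10*d^3*r + 12*d^2*r^2 - 72*d*r^3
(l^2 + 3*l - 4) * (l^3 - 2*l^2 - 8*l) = l^5 + l^4 - 18*l^3 - 16*l^2 + 32*l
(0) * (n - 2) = 0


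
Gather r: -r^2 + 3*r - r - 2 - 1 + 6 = -r^2 + 2*r + 3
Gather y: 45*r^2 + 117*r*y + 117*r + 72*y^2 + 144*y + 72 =45*r^2 + 117*r + 72*y^2 + y*(117*r + 144) + 72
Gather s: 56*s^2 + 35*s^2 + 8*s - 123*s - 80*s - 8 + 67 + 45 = 91*s^2 - 195*s + 104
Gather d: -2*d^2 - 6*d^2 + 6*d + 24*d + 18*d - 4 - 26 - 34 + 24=-8*d^2 + 48*d - 40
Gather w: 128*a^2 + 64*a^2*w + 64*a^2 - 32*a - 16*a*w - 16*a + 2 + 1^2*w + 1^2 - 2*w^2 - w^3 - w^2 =192*a^2 - 48*a - w^3 - 3*w^2 + w*(64*a^2 - 16*a + 1) + 3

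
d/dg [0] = 0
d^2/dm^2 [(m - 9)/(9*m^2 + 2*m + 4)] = 2*((79 - 27*m)*(9*m^2 + 2*m + 4) + 4*(m - 9)*(9*m + 1)^2)/(9*m^2 + 2*m + 4)^3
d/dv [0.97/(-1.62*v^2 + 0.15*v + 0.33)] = (3.1428*v - 0.1455)/(-1.62*v^2 + 0.15*v + 0.33)^2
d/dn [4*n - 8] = 4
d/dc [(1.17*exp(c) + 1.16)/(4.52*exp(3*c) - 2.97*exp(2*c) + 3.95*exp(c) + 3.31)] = (-10.5768*exp(3*c) - 12.2547*exp(2*c) + 6.8904*exp(c) - 0.7093)*exp(c)/(20.4304*exp(6*c) - 26.8488*exp(5*c) + 44.5289*exp(4*c) + 6.4594*exp(3*c) - 4.0589*exp(2*c) + 26.149*exp(c) + 10.9561)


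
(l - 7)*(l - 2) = l^2 - 9*l + 14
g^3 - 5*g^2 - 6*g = g*(g - 6)*(g + 1)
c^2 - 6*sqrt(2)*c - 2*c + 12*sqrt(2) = (c - 2)*(c - 6*sqrt(2))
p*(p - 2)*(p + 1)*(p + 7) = p^4 + 6*p^3 - 9*p^2 - 14*p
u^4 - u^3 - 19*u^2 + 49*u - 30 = (u - 3)*(u - 2)*(u - 1)*(u + 5)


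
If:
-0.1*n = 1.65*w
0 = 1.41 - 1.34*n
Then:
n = 1.05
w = -0.06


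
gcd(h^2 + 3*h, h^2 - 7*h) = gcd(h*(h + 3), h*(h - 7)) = h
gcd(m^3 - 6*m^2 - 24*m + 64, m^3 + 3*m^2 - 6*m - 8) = m^2 + 2*m - 8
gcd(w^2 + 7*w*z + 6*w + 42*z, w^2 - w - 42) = w + 6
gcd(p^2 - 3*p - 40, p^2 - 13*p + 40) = p - 8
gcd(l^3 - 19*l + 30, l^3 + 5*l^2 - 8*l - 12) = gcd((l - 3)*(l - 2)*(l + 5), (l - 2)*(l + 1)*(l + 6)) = l - 2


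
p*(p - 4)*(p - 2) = p^3 - 6*p^2 + 8*p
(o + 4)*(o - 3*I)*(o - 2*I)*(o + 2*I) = o^4 + 4*o^3 - 3*I*o^3 + 4*o^2 - 12*I*o^2 + 16*o - 12*I*o - 48*I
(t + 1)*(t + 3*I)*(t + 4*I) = t^3 + t^2 + 7*I*t^2 - 12*t + 7*I*t - 12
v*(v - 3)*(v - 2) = v^3 - 5*v^2 + 6*v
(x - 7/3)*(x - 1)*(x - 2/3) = x^3 - 4*x^2 + 41*x/9 - 14/9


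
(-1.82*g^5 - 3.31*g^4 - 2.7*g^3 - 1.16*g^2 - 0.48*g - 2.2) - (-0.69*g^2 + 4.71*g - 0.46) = -1.82*g^5 - 3.31*g^4 - 2.7*g^3 - 0.47*g^2 - 5.19*g - 1.74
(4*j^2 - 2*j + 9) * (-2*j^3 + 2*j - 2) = -8*j^5 + 4*j^4 - 10*j^3 - 12*j^2 + 22*j - 18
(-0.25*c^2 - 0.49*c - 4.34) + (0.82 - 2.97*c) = -0.25*c^2 - 3.46*c - 3.52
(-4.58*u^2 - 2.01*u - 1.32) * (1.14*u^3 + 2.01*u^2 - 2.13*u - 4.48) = -5.2212*u^5 - 11.4972*u^4 + 4.2105*u^3 + 22.1465*u^2 + 11.8164*u + 5.9136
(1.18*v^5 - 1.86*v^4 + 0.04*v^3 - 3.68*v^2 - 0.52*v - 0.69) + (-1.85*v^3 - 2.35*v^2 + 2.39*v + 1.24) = 1.18*v^5 - 1.86*v^4 - 1.81*v^3 - 6.03*v^2 + 1.87*v + 0.55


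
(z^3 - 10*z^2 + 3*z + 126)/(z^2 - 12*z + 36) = (z^2 - 4*z - 21)/(z - 6)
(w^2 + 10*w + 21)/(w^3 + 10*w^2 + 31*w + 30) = (w + 7)/(w^2 + 7*w + 10)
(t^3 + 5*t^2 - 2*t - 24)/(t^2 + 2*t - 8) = t + 3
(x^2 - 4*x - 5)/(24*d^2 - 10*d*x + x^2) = (x^2 - 4*x - 5)/(24*d^2 - 10*d*x + x^2)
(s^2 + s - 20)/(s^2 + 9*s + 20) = (s - 4)/(s + 4)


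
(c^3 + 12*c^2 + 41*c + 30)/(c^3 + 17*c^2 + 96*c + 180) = (c + 1)/(c + 6)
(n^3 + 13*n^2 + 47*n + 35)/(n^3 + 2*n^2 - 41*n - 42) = (n + 5)/(n - 6)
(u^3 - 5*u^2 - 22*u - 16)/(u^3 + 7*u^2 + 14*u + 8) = (u - 8)/(u + 4)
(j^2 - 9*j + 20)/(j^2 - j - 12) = (j - 5)/(j + 3)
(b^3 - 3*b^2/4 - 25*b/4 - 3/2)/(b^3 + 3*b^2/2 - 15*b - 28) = (4*b^2 - 11*b - 3)/(2*(2*b^2 - b - 28))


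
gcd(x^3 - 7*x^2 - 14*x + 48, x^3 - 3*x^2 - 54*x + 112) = x^2 - 10*x + 16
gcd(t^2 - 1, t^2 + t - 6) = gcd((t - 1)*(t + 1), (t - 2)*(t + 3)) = 1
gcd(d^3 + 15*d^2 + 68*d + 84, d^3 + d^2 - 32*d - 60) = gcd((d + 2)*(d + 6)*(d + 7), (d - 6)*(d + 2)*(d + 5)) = d + 2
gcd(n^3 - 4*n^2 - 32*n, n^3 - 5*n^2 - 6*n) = n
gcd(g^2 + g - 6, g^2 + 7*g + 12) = g + 3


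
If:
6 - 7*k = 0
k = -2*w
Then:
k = 6/7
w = -3/7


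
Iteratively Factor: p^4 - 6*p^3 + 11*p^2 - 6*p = (p - 1)*(p^3 - 5*p^2 + 6*p) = (p - 3)*(p - 1)*(p^2 - 2*p) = p*(p - 3)*(p - 1)*(p - 2)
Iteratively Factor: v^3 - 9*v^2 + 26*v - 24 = (v - 2)*(v^2 - 7*v + 12) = (v - 3)*(v - 2)*(v - 4)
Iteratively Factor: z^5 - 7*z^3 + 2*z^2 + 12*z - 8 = (z - 2)*(z^4 + 2*z^3 - 3*z^2 - 4*z + 4) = (z - 2)*(z + 2)*(z^3 - 3*z + 2) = (z - 2)*(z - 1)*(z + 2)*(z^2 + z - 2) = (z - 2)*(z - 1)^2*(z + 2)*(z + 2)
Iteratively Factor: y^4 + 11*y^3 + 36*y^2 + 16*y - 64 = (y + 4)*(y^3 + 7*y^2 + 8*y - 16) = (y + 4)^2*(y^2 + 3*y - 4) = (y + 4)^3*(y - 1)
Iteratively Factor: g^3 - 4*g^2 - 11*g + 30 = (g - 5)*(g^2 + g - 6) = (g - 5)*(g - 2)*(g + 3)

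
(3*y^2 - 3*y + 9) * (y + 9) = 3*y^3 + 24*y^2 - 18*y + 81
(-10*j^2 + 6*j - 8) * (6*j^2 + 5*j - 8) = -60*j^4 - 14*j^3 + 62*j^2 - 88*j + 64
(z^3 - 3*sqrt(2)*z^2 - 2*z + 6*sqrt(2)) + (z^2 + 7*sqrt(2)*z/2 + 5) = z^3 - 3*sqrt(2)*z^2 + z^2 - 2*z + 7*sqrt(2)*z/2 + 5 + 6*sqrt(2)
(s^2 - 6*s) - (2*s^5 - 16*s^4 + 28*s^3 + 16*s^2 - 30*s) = -2*s^5 + 16*s^4 - 28*s^3 - 15*s^2 + 24*s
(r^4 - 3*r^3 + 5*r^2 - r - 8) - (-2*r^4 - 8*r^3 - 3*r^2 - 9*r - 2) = 3*r^4 + 5*r^3 + 8*r^2 + 8*r - 6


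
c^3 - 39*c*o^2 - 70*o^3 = (c - 7*o)*(c + 2*o)*(c + 5*o)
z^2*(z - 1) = z^3 - z^2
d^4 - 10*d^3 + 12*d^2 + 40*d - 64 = (d - 8)*(d - 2)^2*(d + 2)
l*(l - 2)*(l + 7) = l^3 + 5*l^2 - 14*l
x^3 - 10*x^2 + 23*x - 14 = (x - 7)*(x - 2)*(x - 1)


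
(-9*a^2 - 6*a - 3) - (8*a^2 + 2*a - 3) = -17*a^2 - 8*a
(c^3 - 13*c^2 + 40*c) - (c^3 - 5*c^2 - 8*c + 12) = -8*c^2 + 48*c - 12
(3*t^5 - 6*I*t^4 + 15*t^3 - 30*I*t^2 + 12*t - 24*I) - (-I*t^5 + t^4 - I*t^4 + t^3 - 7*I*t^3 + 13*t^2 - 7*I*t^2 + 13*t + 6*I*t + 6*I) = 3*t^5 + I*t^5 - t^4 - 5*I*t^4 + 14*t^3 + 7*I*t^3 - 13*t^2 - 23*I*t^2 - t - 6*I*t - 30*I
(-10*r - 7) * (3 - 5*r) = 50*r^2 + 5*r - 21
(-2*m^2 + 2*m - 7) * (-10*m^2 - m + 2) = 20*m^4 - 18*m^3 + 64*m^2 + 11*m - 14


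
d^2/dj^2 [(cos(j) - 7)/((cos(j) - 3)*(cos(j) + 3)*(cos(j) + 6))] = (222*(1 - cos(j)^2)^2 - 48*sin(j)^6 - 4*cos(j)^7 - 3*cos(j)^6 + 396*cos(j)^5 - 258*cos(j)^3 + 9939*cos(j)^2 - 4374*cos(j) - 6816)/((cos(j) - 3)^3*(cos(j) + 3)^3*(cos(j) + 6)^3)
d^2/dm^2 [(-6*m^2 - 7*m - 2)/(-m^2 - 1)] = 2*(7*m^3 - 12*m^2 - 21*m + 4)/(m^6 + 3*m^4 + 3*m^2 + 1)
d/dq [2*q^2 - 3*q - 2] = 4*q - 3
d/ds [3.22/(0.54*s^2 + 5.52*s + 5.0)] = (-3.4776*s - 17.7744)/(0.54*s^2 + 5.52*s + 5.0)^2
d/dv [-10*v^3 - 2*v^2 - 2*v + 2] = -30*v^2 - 4*v - 2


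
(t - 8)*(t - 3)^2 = t^3 - 14*t^2 + 57*t - 72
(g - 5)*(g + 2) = g^2 - 3*g - 10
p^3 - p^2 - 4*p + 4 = (p - 2)*(p - 1)*(p + 2)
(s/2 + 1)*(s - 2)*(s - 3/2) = s^3/2 - 3*s^2/4 - 2*s + 3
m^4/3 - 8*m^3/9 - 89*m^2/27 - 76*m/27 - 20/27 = (m/3 + 1/3)*(m - 5)*(m + 2/3)^2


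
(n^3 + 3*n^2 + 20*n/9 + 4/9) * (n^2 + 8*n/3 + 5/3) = n^5 + 17*n^4/3 + 107*n^3/9 + 307*n^2/27 + 44*n/9 + 20/27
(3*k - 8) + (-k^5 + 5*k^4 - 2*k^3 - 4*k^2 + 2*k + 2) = -k^5 + 5*k^4 - 2*k^3 - 4*k^2 + 5*k - 6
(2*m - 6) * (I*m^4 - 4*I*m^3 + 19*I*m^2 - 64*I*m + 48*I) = 2*I*m^5 - 14*I*m^4 + 62*I*m^3 - 242*I*m^2 + 480*I*m - 288*I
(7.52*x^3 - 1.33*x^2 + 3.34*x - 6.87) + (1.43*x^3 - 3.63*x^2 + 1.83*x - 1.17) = 8.95*x^3 - 4.96*x^2 + 5.17*x - 8.04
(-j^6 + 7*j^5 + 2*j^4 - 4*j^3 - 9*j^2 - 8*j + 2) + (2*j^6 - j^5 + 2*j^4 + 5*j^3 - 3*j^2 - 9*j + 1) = j^6 + 6*j^5 + 4*j^4 + j^3 - 12*j^2 - 17*j + 3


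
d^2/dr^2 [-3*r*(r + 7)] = -6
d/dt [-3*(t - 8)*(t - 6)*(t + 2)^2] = -12*t^3 + 90*t^2 + 24*t - 408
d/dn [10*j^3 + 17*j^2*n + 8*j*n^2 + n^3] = 17*j^2 + 16*j*n + 3*n^2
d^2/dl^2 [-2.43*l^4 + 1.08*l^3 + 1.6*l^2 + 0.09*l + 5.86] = -29.16*l^2 + 6.48*l + 3.2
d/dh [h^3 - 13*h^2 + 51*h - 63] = 3*h^2 - 26*h + 51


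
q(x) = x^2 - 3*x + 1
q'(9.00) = 15.00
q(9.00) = 55.00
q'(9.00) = 15.00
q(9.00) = 55.00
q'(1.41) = -0.18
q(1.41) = -1.24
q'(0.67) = -1.66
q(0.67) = -0.56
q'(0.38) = -2.24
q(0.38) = 0.00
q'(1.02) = -0.96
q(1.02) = -1.02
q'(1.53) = 0.06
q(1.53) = -1.25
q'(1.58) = 0.16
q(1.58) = -1.24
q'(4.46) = 5.92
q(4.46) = 7.51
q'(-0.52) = -4.04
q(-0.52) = 2.83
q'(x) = 2*x - 3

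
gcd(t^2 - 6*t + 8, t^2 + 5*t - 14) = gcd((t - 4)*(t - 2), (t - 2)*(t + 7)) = t - 2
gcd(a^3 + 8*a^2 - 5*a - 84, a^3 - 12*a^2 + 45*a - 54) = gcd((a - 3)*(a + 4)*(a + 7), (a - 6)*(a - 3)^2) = a - 3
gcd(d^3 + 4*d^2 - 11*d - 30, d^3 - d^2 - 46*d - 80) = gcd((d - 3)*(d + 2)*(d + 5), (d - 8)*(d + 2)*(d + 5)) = d^2 + 7*d + 10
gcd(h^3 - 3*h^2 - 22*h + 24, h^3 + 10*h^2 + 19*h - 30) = h - 1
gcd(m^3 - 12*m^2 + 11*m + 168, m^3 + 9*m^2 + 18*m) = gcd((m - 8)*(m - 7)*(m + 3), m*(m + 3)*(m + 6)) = m + 3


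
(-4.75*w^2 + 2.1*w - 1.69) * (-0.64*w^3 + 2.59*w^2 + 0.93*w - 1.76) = 3.04*w^5 - 13.6465*w^4 + 2.1031*w^3 + 5.9359*w^2 - 5.2677*w + 2.9744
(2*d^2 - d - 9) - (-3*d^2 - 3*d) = 5*d^2 + 2*d - 9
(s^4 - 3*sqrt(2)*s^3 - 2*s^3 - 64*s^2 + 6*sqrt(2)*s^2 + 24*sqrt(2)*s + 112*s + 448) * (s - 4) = s^5 - 6*s^4 - 3*sqrt(2)*s^4 - 56*s^3 + 18*sqrt(2)*s^3 + 368*s^2 - 96*sqrt(2)*s - 1792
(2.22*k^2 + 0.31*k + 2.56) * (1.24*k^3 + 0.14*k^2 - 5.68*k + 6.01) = 2.7528*k^5 + 0.6952*k^4 - 9.3918*k^3 + 11.9398*k^2 - 12.6777*k + 15.3856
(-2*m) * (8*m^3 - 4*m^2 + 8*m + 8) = -16*m^4 + 8*m^3 - 16*m^2 - 16*m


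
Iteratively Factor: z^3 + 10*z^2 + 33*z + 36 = (z + 3)*(z^2 + 7*z + 12) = (z + 3)*(z + 4)*(z + 3)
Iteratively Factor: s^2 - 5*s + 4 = (s - 1)*(s - 4)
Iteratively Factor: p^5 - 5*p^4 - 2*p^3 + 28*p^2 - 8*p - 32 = (p - 2)*(p^4 - 3*p^3 - 8*p^2 + 12*p + 16) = (p - 2)^2*(p^3 - p^2 - 10*p - 8) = (p - 4)*(p - 2)^2*(p^2 + 3*p + 2) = (p - 4)*(p - 2)^2*(p + 2)*(p + 1)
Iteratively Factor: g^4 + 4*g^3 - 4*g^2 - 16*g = (g)*(g^3 + 4*g^2 - 4*g - 16) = g*(g + 2)*(g^2 + 2*g - 8) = g*(g - 2)*(g + 2)*(g + 4)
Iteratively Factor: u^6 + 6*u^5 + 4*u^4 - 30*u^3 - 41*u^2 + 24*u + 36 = (u + 3)*(u^5 + 3*u^4 - 5*u^3 - 15*u^2 + 4*u + 12) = (u + 3)^2*(u^4 - 5*u^2 + 4) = (u - 2)*(u + 3)^2*(u^3 + 2*u^2 - u - 2) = (u - 2)*(u + 2)*(u + 3)^2*(u^2 - 1) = (u - 2)*(u - 1)*(u + 2)*(u + 3)^2*(u + 1)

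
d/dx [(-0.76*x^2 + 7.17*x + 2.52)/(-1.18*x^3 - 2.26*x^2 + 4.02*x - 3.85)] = (-0.8968*x^4 + 16.9212*x^3 + 22.0698*x^2 + 17.2424*x - 37.7349)/(1.3924*x^6 + 5.3336*x^5 - 4.3796*x^4 - 9.0844*x^3 + 33.5624*x^2 - 30.954*x + 14.8225)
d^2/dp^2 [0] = 0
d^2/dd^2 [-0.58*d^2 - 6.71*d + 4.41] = -1.16000000000000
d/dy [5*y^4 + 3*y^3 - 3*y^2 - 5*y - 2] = 20*y^3 + 9*y^2 - 6*y - 5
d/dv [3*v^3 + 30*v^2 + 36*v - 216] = 9*v^2 + 60*v + 36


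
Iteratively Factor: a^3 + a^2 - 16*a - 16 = (a + 1)*(a^2 - 16) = (a + 1)*(a + 4)*(a - 4)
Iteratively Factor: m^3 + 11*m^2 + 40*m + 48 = (m + 4)*(m^2 + 7*m + 12) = (m + 3)*(m + 4)*(m + 4)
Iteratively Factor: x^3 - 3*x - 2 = (x + 1)*(x^2 - x - 2) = (x + 1)^2*(x - 2)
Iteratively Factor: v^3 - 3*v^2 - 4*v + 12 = (v - 2)*(v^2 - v - 6) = (v - 2)*(v + 2)*(v - 3)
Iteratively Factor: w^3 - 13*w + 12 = (w - 3)*(w^2 + 3*w - 4) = (w - 3)*(w + 4)*(w - 1)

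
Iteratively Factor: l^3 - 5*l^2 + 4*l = (l - 4)*(l^2 - l) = l*(l - 4)*(l - 1)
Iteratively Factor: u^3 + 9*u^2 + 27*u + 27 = (u + 3)*(u^2 + 6*u + 9) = (u + 3)^2*(u + 3)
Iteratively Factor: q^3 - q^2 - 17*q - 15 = (q + 3)*(q^2 - 4*q - 5) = (q - 5)*(q + 3)*(q + 1)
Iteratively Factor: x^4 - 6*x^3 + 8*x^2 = (x - 4)*(x^3 - 2*x^2) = x*(x - 4)*(x^2 - 2*x) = x*(x - 4)*(x - 2)*(x)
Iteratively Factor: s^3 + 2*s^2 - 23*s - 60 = (s + 4)*(s^2 - 2*s - 15) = (s - 5)*(s + 4)*(s + 3)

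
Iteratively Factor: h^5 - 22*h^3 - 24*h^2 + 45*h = (h + 3)*(h^4 - 3*h^3 - 13*h^2 + 15*h) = (h + 3)^2*(h^3 - 6*h^2 + 5*h) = (h - 1)*(h + 3)^2*(h^2 - 5*h) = (h - 5)*(h - 1)*(h + 3)^2*(h)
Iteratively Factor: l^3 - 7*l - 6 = (l + 2)*(l^2 - 2*l - 3) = (l + 1)*(l + 2)*(l - 3)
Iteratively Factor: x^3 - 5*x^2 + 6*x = (x - 2)*(x^2 - 3*x) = x*(x - 2)*(x - 3)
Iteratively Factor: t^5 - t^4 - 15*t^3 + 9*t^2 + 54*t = (t)*(t^4 - t^3 - 15*t^2 + 9*t + 54) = t*(t - 3)*(t^3 + 2*t^2 - 9*t - 18) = t*(t - 3)*(t + 2)*(t^2 - 9) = t*(t - 3)^2*(t + 2)*(t + 3)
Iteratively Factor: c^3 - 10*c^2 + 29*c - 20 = (c - 1)*(c^2 - 9*c + 20) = (c - 5)*(c - 1)*(c - 4)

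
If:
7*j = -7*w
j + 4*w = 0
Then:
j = 0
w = 0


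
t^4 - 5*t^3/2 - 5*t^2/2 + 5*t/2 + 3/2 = (t - 3)*(t - 1)*(t + 1/2)*(t + 1)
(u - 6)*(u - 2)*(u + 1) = u^3 - 7*u^2 + 4*u + 12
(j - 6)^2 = j^2 - 12*j + 36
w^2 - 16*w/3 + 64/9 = (w - 8/3)^2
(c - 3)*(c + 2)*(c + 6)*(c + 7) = c^4 + 12*c^3 + 23*c^2 - 120*c - 252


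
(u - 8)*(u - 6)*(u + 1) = u^3 - 13*u^2 + 34*u + 48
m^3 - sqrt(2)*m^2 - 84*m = m*(m - 7*sqrt(2))*(m + 6*sqrt(2))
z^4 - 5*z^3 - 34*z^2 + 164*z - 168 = (z - 7)*(z - 2)^2*(z + 6)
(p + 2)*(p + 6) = p^2 + 8*p + 12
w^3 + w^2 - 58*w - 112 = (w - 8)*(w + 2)*(w + 7)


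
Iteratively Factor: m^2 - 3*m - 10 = (m + 2)*(m - 5)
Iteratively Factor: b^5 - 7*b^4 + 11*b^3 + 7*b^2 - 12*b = (b + 1)*(b^4 - 8*b^3 + 19*b^2 - 12*b) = (b - 1)*(b + 1)*(b^3 - 7*b^2 + 12*b) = (b - 3)*(b - 1)*(b + 1)*(b^2 - 4*b) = b*(b - 3)*(b - 1)*(b + 1)*(b - 4)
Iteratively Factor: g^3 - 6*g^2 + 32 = (g - 4)*(g^2 - 2*g - 8) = (g - 4)*(g + 2)*(g - 4)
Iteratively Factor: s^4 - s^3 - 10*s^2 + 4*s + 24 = (s - 2)*(s^3 + s^2 - 8*s - 12) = (s - 2)*(s + 2)*(s^2 - s - 6) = (s - 3)*(s - 2)*(s + 2)*(s + 2)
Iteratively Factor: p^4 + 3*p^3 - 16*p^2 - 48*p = (p + 3)*(p^3 - 16*p) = p*(p + 3)*(p^2 - 16) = p*(p + 3)*(p + 4)*(p - 4)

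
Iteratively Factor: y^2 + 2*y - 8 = (y + 4)*(y - 2)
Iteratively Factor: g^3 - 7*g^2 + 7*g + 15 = (g - 5)*(g^2 - 2*g - 3) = (g - 5)*(g - 3)*(g + 1)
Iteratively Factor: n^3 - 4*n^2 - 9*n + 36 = (n - 4)*(n^2 - 9) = (n - 4)*(n - 3)*(n + 3)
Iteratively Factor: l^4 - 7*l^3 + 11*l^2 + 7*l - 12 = (l - 4)*(l^3 - 3*l^2 - l + 3) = (l - 4)*(l - 3)*(l^2 - 1) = (l - 4)*(l - 3)*(l + 1)*(l - 1)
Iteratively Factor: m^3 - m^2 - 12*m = (m)*(m^2 - m - 12) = m*(m - 4)*(m + 3)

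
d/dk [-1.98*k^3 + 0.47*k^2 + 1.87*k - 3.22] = -5.94*k^2 + 0.94*k + 1.87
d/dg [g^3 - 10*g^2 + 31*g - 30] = 3*g^2 - 20*g + 31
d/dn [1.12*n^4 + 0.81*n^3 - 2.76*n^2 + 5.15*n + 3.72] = 4.48*n^3 + 2.43*n^2 - 5.52*n + 5.15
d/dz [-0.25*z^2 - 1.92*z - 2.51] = -0.5*z - 1.92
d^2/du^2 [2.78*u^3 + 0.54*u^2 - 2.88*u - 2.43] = 16.68*u + 1.08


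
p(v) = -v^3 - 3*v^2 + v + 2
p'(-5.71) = -62.55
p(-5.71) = 84.65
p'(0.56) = -3.30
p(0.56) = 1.44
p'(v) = -3*v^2 - 6*v + 1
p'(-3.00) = -8.00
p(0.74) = 0.69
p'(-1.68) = 2.61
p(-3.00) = -1.00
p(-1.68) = -3.41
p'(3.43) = -54.87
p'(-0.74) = 3.80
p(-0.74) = 0.02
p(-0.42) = 1.12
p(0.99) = -0.92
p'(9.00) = -296.00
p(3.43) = -70.22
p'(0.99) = -7.88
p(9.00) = -961.00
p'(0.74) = -5.08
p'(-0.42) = 2.99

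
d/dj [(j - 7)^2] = 2*j - 14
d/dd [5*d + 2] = 5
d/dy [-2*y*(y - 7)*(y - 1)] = -6*y^2 + 32*y - 14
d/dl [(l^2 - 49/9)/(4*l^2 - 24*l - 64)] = (-27*l^2 - 95*l - 147)/(18*(l^4 - 12*l^3 + 4*l^2 + 192*l + 256))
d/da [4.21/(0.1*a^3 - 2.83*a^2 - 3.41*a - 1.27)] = (-1.263*a^2 + 23.8286*a + 14.3561)/(-0.1*a^3 + 2.83*a^2 + 3.41*a + 1.27)^2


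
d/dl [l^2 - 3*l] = 2*l - 3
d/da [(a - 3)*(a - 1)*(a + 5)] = 3*a^2 + 2*a - 17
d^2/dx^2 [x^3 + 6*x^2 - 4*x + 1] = 6*x + 12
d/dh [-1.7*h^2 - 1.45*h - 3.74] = -3.4*h - 1.45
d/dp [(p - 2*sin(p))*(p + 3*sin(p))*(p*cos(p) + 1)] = -(p - 2*sin(p))*(p + 3*sin(p))*(p*sin(p) - cos(p)) + (p - 2*sin(p))*(p*cos(p) + 1)*(3*cos(p) + 1) - (p + 3*sin(p))*(p*cos(p) + 1)*(2*cos(p) - 1)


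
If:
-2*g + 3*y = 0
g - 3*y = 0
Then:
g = 0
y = 0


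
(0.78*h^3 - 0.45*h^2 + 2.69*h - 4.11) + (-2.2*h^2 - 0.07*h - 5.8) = 0.78*h^3 - 2.65*h^2 + 2.62*h - 9.91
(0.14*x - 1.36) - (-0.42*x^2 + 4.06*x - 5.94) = 0.42*x^2 - 3.92*x + 4.58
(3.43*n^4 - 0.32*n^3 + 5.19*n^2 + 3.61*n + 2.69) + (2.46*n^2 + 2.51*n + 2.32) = 3.43*n^4 - 0.32*n^3 + 7.65*n^2 + 6.12*n + 5.01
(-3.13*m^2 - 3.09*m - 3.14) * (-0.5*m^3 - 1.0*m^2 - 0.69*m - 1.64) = 1.565*m^5 + 4.675*m^4 + 6.8197*m^3 + 10.4053*m^2 + 7.2342*m + 5.1496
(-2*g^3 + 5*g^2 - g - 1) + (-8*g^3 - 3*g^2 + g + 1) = -10*g^3 + 2*g^2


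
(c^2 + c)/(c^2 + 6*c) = (c + 1)/(c + 6)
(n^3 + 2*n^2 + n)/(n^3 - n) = (n + 1)/(n - 1)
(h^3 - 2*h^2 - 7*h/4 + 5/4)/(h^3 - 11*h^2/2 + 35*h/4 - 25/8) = 2*(h + 1)/(2*h - 5)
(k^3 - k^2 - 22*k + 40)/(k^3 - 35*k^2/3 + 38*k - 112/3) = 3*(k^2 + k - 20)/(3*k^2 - 29*k + 56)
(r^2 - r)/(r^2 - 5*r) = (r - 1)/(r - 5)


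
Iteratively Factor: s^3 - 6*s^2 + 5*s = (s - 5)*(s^2 - s) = (s - 5)*(s - 1)*(s)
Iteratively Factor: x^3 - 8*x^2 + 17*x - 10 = (x - 1)*(x^2 - 7*x + 10) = (x - 2)*(x - 1)*(x - 5)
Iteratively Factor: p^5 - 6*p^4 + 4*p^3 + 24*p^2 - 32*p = (p + 2)*(p^4 - 8*p^3 + 20*p^2 - 16*p) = (p - 4)*(p + 2)*(p^3 - 4*p^2 + 4*p) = p*(p - 4)*(p + 2)*(p^2 - 4*p + 4) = p*(p - 4)*(p - 2)*(p + 2)*(p - 2)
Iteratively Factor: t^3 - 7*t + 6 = (t - 1)*(t^2 + t - 6) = (t - 1)*(t + 3)*(t - 2)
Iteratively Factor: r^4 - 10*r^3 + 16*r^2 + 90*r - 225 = (r - 3)*(r^3 - 7*r^2 - 5*r + 75) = (r - 5)*(r - 3)*(r^2 - 2*r - 15) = (r - 5)*(r - 3)*(r + 3)*(r - 5)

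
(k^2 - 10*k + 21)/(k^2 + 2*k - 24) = (k^2 - 10*k + 21)/(k^2 + 2*k - 24)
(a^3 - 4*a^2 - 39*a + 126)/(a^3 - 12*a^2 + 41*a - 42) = (a + 6)/(a - 2)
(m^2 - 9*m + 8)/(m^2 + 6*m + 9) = (m^2 - 9*m + 8)/(m^2 + 6*m + 9)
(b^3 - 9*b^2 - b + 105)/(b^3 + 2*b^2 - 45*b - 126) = (b - 5)/(b + 6)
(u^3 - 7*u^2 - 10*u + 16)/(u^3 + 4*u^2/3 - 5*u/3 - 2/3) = 3*(u - 8)/(3*u + 1)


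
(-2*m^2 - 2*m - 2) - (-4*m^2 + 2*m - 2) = 2*m^2 - 4*m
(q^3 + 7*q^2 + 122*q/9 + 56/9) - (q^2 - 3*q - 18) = q^3 + 6*q^2 + 149*q/9 + 218/9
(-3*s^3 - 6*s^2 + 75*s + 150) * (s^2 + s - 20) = -3*s^5 - 9*s^4 + 129*s^3 + 345*s^2 - 1350*s - 3000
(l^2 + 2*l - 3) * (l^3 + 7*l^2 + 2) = l^5 + 9*l^4 + 11*l^3 - 19*l^2 + 4*l - 6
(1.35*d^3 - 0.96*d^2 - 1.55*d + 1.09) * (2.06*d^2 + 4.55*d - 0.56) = 2.781*d^5 + 4.1649*d^4 - 8.317*d^3 - 4.2695*d^2 + 5.8275*d - 0.6104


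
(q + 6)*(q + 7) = q^2 + 13*q + 42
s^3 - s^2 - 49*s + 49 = (s - 7)*(s - 1)*(s + 7)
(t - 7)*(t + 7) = t^2 - 49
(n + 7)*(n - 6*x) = n^2 - 6*n*x + 7*n - 42*x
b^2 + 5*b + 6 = (b + 2)*(b + 3)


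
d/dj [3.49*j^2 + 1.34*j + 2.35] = 6.98*j + 1.34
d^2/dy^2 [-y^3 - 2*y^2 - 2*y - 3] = -6*y - 4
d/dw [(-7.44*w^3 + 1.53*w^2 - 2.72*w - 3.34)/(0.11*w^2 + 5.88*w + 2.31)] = (-0.8184*w^4 - 87.4944*w^3 - 42.2636*w^2 + 7.8034*w + 13.356)/(0.0121*w^4 + 1.2936*w^3 + 35.0826*w^2 + 27.1656*w + 5.3361)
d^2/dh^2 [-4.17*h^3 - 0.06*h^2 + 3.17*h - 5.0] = -25.02*h - 0.12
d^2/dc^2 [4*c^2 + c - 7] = 8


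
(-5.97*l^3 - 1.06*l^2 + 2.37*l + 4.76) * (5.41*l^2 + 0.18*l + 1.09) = -32.2977*l^5 - 6.8092*l^4 + 6.1236*l^3 + 25.0228*l^2 + 3.4401*l + 5.1884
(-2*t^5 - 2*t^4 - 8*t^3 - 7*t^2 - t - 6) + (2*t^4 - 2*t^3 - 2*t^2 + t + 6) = -2*t^5 - 10*t^3 - 9*t^2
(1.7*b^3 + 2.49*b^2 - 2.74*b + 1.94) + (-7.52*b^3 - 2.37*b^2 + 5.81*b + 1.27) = -5.82*b^3 + 0.12*b^2 + 3.07*b + 3.21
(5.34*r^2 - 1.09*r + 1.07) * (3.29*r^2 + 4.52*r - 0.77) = 17.5686*r^4 + 20.5507*r^3 - 5.5183*r^2 + 5.6757*r - 0.8239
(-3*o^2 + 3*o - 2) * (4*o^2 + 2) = -12*o^4 + 12*o^3 - 14*o^2 + 6*o - 4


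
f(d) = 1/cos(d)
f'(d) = sin(d)/cos(d)^2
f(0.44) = 1.11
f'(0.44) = 0.52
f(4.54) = -5.83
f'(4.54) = -33.48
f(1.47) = 9.94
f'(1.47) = 98.26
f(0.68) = 1.29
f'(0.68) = 1.04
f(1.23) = 2.99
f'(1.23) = 8.44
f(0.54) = 1.17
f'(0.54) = 0.70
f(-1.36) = 4.78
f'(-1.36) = -22.34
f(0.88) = 1.57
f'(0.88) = 1.90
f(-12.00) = 1.19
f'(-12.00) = 0.75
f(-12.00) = 1.19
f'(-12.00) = 0.75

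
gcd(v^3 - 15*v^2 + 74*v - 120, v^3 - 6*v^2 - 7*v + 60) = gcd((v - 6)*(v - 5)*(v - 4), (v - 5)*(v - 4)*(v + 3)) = v^2 - 9*v + 20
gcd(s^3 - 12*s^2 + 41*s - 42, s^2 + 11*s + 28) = 1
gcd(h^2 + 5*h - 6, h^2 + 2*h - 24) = h + 6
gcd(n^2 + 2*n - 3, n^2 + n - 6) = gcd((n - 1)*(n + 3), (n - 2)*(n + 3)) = n + 3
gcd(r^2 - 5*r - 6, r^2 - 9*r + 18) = r - 6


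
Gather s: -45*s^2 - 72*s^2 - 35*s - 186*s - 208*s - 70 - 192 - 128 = -117*s^2 - 429*s - 390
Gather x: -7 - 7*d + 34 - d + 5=32 - 8*d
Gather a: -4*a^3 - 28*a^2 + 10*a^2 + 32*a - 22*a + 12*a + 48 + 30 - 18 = -4*a^3 - 18*a^2 + 22*a + 60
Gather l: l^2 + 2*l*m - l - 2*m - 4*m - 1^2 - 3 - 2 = l^2 + l*(2*m - 1) - 6*m - 6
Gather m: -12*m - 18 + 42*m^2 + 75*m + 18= 42*m^2 + 63*m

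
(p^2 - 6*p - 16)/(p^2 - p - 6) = (p - 8)/(p - 3)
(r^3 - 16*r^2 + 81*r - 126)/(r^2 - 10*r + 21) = r - 6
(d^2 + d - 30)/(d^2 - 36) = (d - 5)/(d - 6)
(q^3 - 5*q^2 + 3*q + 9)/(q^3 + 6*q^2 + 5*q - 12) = (q^3 - 5*q^2 + 3*q + 9)/(q^3 + 6*q^2 + 5*q - 12)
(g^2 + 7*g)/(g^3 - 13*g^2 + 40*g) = (g + 7)/(g^2 - 13*g + 40)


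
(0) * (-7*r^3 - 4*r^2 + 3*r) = 0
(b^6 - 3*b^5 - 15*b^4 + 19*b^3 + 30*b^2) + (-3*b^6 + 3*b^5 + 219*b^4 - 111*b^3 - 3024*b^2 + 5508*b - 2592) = -2*b^6 + 204*b^4 - 92*b^3 - 2994*b^2 + 5508*b - 2592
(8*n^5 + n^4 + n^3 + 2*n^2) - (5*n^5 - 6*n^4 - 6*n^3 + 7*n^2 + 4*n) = 3*n^5 + 7*n^4 + 7*n^3 - 5*n^2 - 4*n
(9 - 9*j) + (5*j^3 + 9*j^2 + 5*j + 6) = 5*j^3 + 9*j^2 - 4*j + 15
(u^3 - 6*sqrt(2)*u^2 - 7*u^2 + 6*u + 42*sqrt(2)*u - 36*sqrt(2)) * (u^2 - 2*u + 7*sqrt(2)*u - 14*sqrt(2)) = u^5 - 9*u^4 + sqrt(2)*u^4 - 64*u^3 - 9*sqrt(2)*u^3 + 20*sqrt(2)*u^2 + 744*u^2 - 1680*u - 12*sqrt(2)*u + 1008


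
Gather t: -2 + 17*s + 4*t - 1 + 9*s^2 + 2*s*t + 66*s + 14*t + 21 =9*s^2 + 83*s + t*(2*s + 18) + 18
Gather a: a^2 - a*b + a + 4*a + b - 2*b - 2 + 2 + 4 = a^2 + a*(5 - b) - b + 4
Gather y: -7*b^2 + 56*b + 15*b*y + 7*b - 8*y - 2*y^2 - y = -7*b^2 + 63*b - 2*y^2 + y*(15*b - 9)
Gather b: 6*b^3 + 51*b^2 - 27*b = 6*b^3 + 51*b^2 - 27*b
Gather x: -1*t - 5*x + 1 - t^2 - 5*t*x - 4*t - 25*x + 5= -t^2 - 5*t + x*(-5*t - 30) + 6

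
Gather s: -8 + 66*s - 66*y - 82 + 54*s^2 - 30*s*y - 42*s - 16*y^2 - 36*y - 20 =54*s^2 + s*(24 - 30*y) - 16*y^2 - 102*y - 110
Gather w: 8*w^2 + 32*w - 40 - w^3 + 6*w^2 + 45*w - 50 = -w^3 + 14*w^2 + 77*w - 90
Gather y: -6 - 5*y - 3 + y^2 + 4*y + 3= y^2 - y - 6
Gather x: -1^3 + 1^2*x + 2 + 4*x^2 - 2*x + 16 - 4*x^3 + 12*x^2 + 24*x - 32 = -4*x^3 + 16*x^2 + 23*x - 15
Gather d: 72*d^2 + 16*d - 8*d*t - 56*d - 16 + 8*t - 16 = 72*d^2 + d*(-8*t - 40) + 8*t - 32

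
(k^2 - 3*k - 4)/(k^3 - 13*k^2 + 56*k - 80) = (k + 1)/(k^2 - 9*k + 20)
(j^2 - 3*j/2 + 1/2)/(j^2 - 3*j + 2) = (j - 1/2)/(j - 2)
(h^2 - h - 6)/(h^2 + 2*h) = (h - 3)/h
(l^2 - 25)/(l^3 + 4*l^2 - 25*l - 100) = 1/(l + 4)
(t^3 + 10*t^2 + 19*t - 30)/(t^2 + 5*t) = t + 5 - 6/t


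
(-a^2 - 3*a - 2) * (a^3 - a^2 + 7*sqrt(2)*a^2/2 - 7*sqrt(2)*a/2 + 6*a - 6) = -a^5 - 7*sqrt(2)*a^4/2 - 2*a^4 - 7*sqrt(2)*a^3 - 5*a^3 - 10*a^2 + 7*sqrt(2)*a^2/2 + 6*a + 7*sqrt(2)*a + 12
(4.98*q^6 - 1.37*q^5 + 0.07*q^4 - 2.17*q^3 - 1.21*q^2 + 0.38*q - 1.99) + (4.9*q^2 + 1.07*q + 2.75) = 4.98*q^6 - 1.37*q^5 + 0.07*q^4 - 2.17*q^3 + 3.69*q^2 + 1.45*q + 0.76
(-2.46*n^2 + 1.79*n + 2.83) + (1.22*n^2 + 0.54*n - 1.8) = -1.24*n^2 + 2.33*n + 1.03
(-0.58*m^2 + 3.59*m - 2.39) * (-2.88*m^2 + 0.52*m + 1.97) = 1.6704*m^4 - 10.6408*m^3 + 7.6074*m^2 + 5.8295*m - 4.7083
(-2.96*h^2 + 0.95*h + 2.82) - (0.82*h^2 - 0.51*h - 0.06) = -3.78*h^2 + 1.46*h + 2.88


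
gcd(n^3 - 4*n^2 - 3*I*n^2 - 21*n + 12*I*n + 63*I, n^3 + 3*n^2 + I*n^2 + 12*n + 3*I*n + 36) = n^2 + n*(3 - 3*I) - 9*I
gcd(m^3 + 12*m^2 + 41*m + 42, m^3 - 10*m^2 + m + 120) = m + 3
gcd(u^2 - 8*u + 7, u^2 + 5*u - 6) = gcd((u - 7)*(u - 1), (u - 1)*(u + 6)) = u - 1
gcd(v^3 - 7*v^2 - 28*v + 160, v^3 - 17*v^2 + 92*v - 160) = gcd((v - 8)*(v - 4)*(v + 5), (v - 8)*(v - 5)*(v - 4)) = v^2 - 12*v + 32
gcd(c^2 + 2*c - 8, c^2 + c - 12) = c + 4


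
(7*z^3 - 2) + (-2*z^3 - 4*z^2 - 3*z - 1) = 5*z^3 - 4*z^2 - 3*z - 3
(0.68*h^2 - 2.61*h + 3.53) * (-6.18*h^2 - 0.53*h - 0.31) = -4.2024*h^4 + 15.7694*h^3 - 20.6429*h^2 - 1.0618*h - 1.0943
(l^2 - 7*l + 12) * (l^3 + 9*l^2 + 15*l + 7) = l^5 + 2*l^4 - 36*l^3 + 10*l^2 + 131*l + 84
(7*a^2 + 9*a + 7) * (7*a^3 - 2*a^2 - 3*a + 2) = 49*a^5 + 49*a^4 + 10*a^3 - 27*a^2 - 3*a + 14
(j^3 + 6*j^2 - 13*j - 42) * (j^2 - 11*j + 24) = j^5 - 5*j^4 - 55*j^3 + 245*j^2 + 150*j - 1008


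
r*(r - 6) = r^2 - 6*r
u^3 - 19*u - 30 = (u - 5)*(u + 2)*(u + 3)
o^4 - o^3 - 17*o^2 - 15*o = o*(o - 5)*(o + 1)*(o + 3)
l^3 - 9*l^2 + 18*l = l*(l - 6)*(l - 3)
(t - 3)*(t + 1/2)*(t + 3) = t^3 + t^2/2 - 9*t - 9/2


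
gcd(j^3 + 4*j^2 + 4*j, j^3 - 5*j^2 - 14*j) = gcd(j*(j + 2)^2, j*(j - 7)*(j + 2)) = j^2 + 2*j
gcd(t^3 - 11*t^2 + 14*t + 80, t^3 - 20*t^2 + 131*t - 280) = t^2 - 13*t + 40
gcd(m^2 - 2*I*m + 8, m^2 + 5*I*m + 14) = 1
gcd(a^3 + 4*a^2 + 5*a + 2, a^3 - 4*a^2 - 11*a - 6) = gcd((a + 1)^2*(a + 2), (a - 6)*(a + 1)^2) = a^2 + 2*a + 1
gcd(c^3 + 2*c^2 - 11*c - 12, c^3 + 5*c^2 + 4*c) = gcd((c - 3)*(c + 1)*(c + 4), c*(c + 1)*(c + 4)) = c^2 + 5*c + 4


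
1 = 1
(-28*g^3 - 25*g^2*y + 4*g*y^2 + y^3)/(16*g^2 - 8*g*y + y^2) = (7*g^2 + 8*g*y + y^2)/(-4*g + y)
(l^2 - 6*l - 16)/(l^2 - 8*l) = (l + 2)/l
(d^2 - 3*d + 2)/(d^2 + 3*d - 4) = (d - 2)/(d + 4)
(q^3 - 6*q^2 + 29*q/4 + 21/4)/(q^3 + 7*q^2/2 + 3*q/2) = (2*q^2 - 13*q + 21)/(2*q*(q + 3))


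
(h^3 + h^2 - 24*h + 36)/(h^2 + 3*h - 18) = h - 2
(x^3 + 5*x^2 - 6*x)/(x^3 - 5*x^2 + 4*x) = (x + 6)/(x - 4)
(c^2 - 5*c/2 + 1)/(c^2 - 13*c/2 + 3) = (c - 2)/(c - 6)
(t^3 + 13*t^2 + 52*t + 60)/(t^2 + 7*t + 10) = t + 6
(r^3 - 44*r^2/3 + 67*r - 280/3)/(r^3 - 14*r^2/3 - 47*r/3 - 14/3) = (3*r^2 - 23*r + 40)/(3*r^2 + 7*r + 2)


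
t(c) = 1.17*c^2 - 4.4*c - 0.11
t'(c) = 2.34*c - 4.4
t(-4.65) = 45.65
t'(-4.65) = -15.28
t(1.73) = -4.22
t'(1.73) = -0.35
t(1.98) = -4.24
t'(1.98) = 0.23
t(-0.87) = 4.60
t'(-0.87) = -6.44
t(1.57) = -4.13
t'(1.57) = -0.73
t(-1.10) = 6.15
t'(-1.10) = -6.97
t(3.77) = -0.07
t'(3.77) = 4.42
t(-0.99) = 5.39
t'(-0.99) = -6.72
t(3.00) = -2.78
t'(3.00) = 2.62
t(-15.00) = 329.14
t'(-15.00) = -39.50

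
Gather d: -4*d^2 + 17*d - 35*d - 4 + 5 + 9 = -4*d^2 - 18*d + 10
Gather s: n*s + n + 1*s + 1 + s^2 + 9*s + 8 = n + s^2 + s*(n + 10) + 9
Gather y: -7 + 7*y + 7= 7*y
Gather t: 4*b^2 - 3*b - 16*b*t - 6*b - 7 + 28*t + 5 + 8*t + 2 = 4*b^2 - 9*b + t*(36 - 16*b)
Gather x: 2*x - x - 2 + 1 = x - 1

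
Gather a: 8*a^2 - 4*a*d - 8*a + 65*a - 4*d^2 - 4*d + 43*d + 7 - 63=8*a^2 + a*(57 - 4*d) - 4*d^2 + 39*d - 56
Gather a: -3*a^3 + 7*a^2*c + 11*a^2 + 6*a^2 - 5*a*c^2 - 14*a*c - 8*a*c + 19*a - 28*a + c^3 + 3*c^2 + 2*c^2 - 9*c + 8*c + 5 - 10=-3*a^3 + a^2*(7*c + 17) + a*(-5*c^2 - 22*c - 9) + c^3 + 5*c^2 - c - 5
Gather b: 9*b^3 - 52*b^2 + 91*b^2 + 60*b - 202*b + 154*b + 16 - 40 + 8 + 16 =9*b^3 + 39*b^2 + 12*b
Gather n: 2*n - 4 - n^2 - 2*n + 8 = 4 - n^2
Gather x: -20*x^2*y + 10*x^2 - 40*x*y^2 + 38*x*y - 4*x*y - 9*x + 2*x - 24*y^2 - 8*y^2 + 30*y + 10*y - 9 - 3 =x^2*(10 - 20*y) + x*(-40*y^2 + 34*y - 7) - 32*y^2 + 40*y - 12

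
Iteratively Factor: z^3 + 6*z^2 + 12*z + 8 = (z + 2)*(z^2 + 4*z + 4) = (z + 2)^2*(z + 2)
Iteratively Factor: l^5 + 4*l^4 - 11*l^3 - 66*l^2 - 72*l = (l + 3)*(l^4 + l^3 - 14*l^2 - 24*l) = l*(l + 3)*(l^3 + l^2 - 14*l - 24) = l*(l + 2)*(l + 3)*(l^2 - l - 12) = l*(l + 2)*(l + 3)^2*(l - 4)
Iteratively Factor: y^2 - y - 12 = (y - 4)*(y + 3)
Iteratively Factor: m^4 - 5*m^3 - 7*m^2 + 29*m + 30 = (m + 2)*(m^3 - 7*m^2 + 7*m + 15) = (m - 3)*(m + 2)*(m^2 - 4*m - 5) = (m - 3)*(m + 1)*(m + 2)*(m - 5)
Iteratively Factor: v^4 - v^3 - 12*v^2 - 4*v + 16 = (v + 2)*(v^3 - 3*v^2 - 6*v + 8) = (v + 2)^2*(v^2 - 5*v + 4) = (v - 4)*(v + 2)^2*(v - 1)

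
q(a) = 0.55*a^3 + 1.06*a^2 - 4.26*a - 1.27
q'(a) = 1.65*a^2 + 2.12*a - 4.26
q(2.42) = 2.42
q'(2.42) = 10.53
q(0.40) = -2.77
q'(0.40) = -3.15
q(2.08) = -0.60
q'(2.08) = 7.29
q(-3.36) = 4.15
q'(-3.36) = 7.24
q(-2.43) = 7.45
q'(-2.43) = 0.33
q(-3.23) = 5.01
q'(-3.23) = 6.11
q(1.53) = -3.34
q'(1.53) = 2.85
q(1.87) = -1.93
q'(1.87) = 5.47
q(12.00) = 1050.65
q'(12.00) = 258.78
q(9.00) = 447.20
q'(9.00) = 148.47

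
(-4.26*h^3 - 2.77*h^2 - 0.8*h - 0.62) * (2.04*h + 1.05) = -8.6904*h^4 - 10.1238*h^3 - 4.5405*h^2 - 2.1048*h - 0.651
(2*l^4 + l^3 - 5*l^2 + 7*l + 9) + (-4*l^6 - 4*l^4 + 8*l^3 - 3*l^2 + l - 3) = -4*l^6 - 2*l^4 + 9*l^3 - 8*l^2 + 8*l + 6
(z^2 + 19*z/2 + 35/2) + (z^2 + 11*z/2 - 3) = 2*z^2 + 15*z + 29/2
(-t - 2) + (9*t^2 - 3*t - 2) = 9*t^2 - 4*t - 4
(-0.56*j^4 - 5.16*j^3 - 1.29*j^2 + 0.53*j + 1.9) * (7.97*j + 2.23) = -4.4632*j^5 - 42.374*j^4 - 21.7881*j^3 + 1.3474*j^2 + 16.3249*j + 4.237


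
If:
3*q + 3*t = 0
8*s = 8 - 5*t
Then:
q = -t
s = 1 - 5*t/8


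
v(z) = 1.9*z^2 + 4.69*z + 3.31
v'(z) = 3.8*z + 4.69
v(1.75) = 17.34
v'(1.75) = 11.34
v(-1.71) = 0.85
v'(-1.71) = -1.81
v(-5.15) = 29.55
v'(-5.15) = -14.88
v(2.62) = 28.64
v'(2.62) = 14.65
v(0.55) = 6.46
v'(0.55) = 6.78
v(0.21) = 4.38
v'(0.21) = 5.49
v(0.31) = 4.95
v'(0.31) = 5.87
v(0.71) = 7.60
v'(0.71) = 7.39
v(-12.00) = 220.63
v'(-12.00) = -40.91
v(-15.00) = 360.46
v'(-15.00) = -52.31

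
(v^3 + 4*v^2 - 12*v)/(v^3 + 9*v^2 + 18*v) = (v - 2)/(v + 3)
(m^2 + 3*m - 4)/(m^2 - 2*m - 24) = (m - 1)/(m - 6)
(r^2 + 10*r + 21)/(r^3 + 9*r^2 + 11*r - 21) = 1/(r - 1)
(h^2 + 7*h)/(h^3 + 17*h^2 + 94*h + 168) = h/(h^2 + 10*h + 24)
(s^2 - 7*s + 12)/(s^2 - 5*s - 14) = (-s^2 + 7*s - 12)/(-s^2 + 5*s + 14)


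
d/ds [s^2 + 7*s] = 2*s + 7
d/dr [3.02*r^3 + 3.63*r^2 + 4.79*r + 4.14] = 9.06*r^2 + 7.26*r + 4.79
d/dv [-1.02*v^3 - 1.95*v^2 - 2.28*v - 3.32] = -3.06*v^2 - 3.9*v - 2.28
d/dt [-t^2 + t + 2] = 1 - 2*t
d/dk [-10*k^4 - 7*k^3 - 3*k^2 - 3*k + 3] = -40*k^3 - 21*k^2 - 6*k - 3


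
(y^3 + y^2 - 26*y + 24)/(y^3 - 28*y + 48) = (y - 1)/(y - 2)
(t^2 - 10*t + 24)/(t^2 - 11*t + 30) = (t - 4)/(t - 5)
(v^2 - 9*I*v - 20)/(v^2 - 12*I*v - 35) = (v - 4*I)/(v - 7*I)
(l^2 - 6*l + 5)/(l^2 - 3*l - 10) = (l - 1)/(l + 2)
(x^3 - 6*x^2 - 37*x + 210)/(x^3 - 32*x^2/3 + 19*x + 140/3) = 3*(x + 6)/(3*x + 4)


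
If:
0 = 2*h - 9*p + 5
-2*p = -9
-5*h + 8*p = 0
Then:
No Solution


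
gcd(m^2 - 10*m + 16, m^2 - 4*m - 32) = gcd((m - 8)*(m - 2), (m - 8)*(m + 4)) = m - 8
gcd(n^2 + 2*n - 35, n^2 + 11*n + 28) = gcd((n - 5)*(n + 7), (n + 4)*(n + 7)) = n + 7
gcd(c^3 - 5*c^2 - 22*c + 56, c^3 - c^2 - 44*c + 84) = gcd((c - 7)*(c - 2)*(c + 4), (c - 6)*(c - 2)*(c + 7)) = c - 2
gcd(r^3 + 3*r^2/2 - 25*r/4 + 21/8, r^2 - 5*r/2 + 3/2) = r - 3/2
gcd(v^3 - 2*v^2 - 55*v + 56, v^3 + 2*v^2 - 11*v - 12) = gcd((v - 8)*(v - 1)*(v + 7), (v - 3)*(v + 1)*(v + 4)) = 1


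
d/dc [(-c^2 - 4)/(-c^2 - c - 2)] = (c^2 - 4*c - 4)/(c^4 + 2*c^3 + 5*c^2 + 4*c + 4)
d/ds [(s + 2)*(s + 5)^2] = 3*(s + 3)*(s + 5)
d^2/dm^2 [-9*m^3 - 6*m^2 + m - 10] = -54*m - 12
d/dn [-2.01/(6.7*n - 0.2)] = 13.467/(6.7*n - 0.2)^2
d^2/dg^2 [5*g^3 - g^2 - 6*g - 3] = 30*g - 2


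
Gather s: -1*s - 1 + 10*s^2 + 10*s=10*s^2 + 9*s - 1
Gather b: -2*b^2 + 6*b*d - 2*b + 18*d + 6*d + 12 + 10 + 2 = -2*b^2 + b*(6*d - 2) + 24*d + 24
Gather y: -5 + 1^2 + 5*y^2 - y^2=4*y^2 - 4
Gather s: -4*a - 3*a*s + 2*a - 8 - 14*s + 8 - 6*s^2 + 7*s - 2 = -2*a - 6*s^2 + s*(-3*a - 7) - 2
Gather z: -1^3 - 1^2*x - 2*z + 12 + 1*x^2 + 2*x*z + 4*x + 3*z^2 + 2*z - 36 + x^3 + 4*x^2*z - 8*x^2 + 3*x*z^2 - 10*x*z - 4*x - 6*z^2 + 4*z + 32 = x^3 - 7*x^2 - x + z^2*(3*x - 3) + z*(4*x^2 - 8*x + 4) + 7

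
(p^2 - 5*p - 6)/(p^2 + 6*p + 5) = (p - 6)/(p + 5)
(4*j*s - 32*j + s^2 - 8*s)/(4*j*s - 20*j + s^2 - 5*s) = (s - 8)/(s - 5)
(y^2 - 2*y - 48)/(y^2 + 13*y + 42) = (y - 8)/(y + 7)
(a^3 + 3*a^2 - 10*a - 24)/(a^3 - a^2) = (a^3 + 3*a^2 - 10*a - 24)/(a^2*(a - 1))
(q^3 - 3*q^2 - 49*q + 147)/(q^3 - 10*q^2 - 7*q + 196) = (q^2 + 4*q - 21)/(q^2 - 3*q - 28)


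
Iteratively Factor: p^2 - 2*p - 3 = (p - 3)*(p + 1)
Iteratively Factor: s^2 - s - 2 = (s - 2)*(s + 1)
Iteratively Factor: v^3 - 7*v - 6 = (v + 1)*(v^2 - v - 6) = (v - 3)*(v + 1)*(v + 2)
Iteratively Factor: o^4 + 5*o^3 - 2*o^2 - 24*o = (o + 3)*(o^3 + 2*o^2 - 8*o) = o*(o + 3)*(o^2 + 2*o - 8) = o*(o + 3)*(o + 4)*(o - 2)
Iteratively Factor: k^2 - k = (k)*(k - 1)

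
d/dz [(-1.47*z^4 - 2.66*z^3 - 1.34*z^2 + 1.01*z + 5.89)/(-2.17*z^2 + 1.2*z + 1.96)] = (6.3798*z^5 + 0.4802*z^4 - 17.9088*z^3 - 15.0571*z^2 + 20.3098*z - 5.0884)/(4.7089*z^4 - 5.208*z^3 - 7.0664*z^2 + 4.704*z + 3.8416)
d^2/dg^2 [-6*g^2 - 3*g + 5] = -12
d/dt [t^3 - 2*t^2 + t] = 3*t^2 - 4*t + 1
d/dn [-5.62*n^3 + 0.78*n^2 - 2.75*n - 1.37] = -16.86*n^2 + 1.56*n - 2.75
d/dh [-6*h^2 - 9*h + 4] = -12*h - 9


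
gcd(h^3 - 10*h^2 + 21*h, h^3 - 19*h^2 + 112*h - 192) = h - 3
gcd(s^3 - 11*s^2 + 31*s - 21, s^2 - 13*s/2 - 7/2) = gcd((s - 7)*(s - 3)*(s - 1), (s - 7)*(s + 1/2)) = s - 7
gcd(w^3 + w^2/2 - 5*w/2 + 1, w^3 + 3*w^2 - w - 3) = w - 1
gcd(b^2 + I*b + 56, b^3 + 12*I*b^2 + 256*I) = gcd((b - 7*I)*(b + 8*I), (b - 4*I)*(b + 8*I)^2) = b + 8*I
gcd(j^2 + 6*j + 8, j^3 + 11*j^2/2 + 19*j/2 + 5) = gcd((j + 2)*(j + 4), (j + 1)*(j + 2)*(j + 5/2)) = j + 2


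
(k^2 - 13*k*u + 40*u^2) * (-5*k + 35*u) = -5*k^3 + 100*k^2*u - 655*k*u^2 + 1400*u^3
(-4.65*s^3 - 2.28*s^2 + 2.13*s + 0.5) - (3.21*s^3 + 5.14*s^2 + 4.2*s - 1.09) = -7.86*s^3 - 7.42*s^2 - 2.07*s + 1.59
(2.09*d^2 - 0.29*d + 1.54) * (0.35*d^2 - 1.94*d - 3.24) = 0.7315*d^4 - 4.1561*d^3 - 5.67*d^2 - 2.048*d - 4.9896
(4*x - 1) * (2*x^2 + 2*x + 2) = 8*x^3 + 6*x^2 + 6*x - 2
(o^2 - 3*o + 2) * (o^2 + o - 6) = o^4 - 2*o^3 - 7*o^2 + 20*o - 12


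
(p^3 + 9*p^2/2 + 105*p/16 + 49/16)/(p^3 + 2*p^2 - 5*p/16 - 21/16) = (4*p + 7)/(4*p - 3)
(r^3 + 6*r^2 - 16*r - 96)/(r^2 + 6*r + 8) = (r^2 + 2*r - 24)/(r + 2)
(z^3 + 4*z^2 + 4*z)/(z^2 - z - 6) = z*(z + 2)/(z - 3)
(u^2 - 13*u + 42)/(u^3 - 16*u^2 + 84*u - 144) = (u - 7)/(u^2 - 10*u + 24)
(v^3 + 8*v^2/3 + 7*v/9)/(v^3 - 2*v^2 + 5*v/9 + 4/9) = v*(3*v + 7)/(3*v^2 - 7*v + 4)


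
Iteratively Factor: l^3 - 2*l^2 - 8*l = (l + 2)*(l^2 - 4*l) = (l - 4)*(l + 2)*(l)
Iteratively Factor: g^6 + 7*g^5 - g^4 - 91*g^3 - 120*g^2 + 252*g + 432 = (g + 3)*(g^5 + 4*g^4 - 13*g^3 - 52*g^2 + 36*g + 144) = (g + 2)*(g + 3)*(g^4 + 2*g^3 - 17*g^2 - 18*g + 72) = (g + 2)*(g + 3)^2*(g^3 - g^2 - 14*g + 24) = (g - 3)*(g + 2)*(g + 3)^2*(g^2 + 2*g - 8) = (g - 3)*(g + 2)*(g + 3)^2*(g + 4)*(g - 2)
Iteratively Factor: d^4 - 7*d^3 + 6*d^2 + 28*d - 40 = (d - 5)*(d^3 - 2*d^2 - 4*d + 8) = (d - 5)*(d + 2)*(d^2 - 4*d + 4) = (d - 5)*(d - 2)*(d + 2)*(d - 2)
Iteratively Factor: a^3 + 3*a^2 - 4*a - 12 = (a - 2)*(a^2 + 5*a + 6) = (a - 2)*(a + 3)*(a + 2)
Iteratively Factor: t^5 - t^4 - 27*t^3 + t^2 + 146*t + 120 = (t - 3)*(t^4 + 2*t^3 - 21*t^2 - 62*t - 40) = (t - 5)*(t - 3)*(t^3 + 7*t^2 + 14*t + 8) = (t - 5)*(t - 3)*(t + 4)*(t^2 + 3*t + 2) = (t - 5)*(t - 3)*(t + 2)*(t + 4)*(t + 1)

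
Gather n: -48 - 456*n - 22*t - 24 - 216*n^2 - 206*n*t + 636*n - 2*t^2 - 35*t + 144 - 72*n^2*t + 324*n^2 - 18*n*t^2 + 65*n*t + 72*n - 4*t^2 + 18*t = n^2*(108 - 72*t) + n*(-18*t^2 - 141*t + 252) - 6*t^2 - 39*t + 72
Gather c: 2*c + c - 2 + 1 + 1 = 3*c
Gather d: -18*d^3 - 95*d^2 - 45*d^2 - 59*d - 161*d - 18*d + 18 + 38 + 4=-18*d^3 - 140*d^2 - 238*d + 60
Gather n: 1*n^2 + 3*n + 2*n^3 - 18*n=2*n^3 + n^2 - 15*n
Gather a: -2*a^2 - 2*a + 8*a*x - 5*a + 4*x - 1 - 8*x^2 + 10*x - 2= -2*a^2 + a*(8*x - 7) - 8*x^2 + 14*x - 3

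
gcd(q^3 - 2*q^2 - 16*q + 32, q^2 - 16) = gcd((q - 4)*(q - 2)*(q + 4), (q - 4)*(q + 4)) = q^2 - 16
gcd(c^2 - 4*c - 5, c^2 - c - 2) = c + 1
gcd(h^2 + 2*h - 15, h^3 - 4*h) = 1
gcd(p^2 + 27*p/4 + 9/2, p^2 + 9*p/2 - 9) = p + 6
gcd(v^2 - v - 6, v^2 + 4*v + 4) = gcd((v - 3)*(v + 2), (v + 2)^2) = v + 2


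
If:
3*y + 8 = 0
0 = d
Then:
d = 0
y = -8/3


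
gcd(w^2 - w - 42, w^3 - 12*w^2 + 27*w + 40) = 1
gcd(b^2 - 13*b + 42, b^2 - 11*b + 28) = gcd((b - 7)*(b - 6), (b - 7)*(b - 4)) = b - 7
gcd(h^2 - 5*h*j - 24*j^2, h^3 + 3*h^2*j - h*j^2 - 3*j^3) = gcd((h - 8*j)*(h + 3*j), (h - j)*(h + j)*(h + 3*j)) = h + 3*j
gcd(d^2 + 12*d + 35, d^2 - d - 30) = d + 5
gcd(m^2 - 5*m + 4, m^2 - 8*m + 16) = m - 4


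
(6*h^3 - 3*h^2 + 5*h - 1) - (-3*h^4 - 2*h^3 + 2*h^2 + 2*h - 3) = 3*h^4 + 8*h^3 - 5*h^2 + 3*h + 2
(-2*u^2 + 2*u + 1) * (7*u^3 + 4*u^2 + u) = -14*u^5 + 6*u^4 + 13*u^3 + 6*u^2 + u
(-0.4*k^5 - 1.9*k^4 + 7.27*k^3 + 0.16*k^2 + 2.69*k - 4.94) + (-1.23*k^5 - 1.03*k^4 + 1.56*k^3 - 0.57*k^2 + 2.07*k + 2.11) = -1.63*k^5 - 2.93*k^4 + 8.83*k^3 - 0.41*k^2 + 4.76*k - 2.83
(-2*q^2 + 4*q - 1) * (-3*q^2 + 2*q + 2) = 6*q^4 - 16*q^3 + 7*q^2 + 6*q - 2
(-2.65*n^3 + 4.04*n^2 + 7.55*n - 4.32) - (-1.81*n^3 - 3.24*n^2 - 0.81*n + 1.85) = -0.84*n^3 + 7.28*n^2 + 8.36*n - 6.17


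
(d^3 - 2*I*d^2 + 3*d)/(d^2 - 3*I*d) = d + I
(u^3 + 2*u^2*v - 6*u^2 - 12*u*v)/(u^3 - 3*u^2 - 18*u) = (u + 2*v)/(u + 3)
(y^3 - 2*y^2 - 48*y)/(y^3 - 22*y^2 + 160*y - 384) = y*(y + 6)/(y^2 - 14*y + 48)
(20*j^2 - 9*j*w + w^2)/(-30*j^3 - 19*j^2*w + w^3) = (-4*j + w)/(6*j^2 + 5*j*w + w^2)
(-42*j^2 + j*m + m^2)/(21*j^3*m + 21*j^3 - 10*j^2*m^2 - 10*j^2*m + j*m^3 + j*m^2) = (-42*j^2 + j*m + m^2)/(j*(21*j^2*m + 21*j^2 - 10*j*m^2 - 10*j*m + m^3 + m^2))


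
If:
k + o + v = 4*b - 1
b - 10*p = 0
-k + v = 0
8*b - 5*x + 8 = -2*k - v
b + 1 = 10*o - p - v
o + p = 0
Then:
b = -10/83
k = -62/83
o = 1/83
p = -1/83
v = -62/83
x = 398/415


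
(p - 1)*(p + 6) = p^2 + 5*p - 6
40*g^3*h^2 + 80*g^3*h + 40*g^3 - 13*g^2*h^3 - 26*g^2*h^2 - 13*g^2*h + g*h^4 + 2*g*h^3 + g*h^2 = (-8*g + h)*(-5*g + h)*(h + 1)*(g*h + g)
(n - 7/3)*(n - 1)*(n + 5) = n^3 + 5*n^2/3 - 43*n/3 + 35/3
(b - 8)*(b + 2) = b^2 - 6*b - 16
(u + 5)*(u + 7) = u^2 + 12*u + 35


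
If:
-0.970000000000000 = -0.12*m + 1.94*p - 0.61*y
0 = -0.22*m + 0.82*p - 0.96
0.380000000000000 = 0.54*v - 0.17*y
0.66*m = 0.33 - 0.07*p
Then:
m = 0.37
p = 1.27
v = 2.45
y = 5.55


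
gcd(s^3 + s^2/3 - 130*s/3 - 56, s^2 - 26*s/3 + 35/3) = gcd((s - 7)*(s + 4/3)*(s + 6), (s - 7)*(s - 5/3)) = s - 7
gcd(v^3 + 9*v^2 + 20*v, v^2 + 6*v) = v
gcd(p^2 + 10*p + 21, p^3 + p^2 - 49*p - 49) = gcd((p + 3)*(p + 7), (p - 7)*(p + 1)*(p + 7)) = p + 7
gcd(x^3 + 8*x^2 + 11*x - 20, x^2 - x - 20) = x + 4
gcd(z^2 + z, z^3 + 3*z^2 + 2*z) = z^2 + z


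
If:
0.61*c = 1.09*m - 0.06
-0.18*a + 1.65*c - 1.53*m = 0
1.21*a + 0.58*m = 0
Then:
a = -0.05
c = 0.09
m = 0.11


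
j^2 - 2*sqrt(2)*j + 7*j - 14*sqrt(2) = (j + 7)*(j - 2*sqrt(2))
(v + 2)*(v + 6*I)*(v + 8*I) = v^3 + 2*v^2 + 14*I*v^2 - 48*v + 28*I*v - 96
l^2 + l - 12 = (l - 3)*(l + 4)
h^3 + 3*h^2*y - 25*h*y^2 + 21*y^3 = (h - 3*y)*(h - y)*(h + 7*y)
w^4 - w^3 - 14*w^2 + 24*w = w*(w - 3)*(w - 2)*(w + 4)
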